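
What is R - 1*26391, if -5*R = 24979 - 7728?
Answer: -149206/5 ≈ -29841.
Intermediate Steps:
R = -17251/5 (R = -(24979 - 7728)/5 = -⅕*17251 = -17251/5 ≈ -3450.2)
R - 1*26391 = -17251/5 - 1*26391 = -17251/5 - 26391 = -149206/5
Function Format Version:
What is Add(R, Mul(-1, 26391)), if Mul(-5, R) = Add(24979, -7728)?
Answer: Rational(-149206, 5) ≈ -29841.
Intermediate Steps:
R = Rational(-17251, 5) (R = Mul(Rational(-1, 5), Add(24979, -7728)) = Mul(Rational(-1, 5), 17251) = Rational(-17251, 5) ≈ -3450.2)
Add(R, Mul(-1, 26391)) = Add(Rational(-17251, 5), Mul(-1, 26391)) = Add(Rational(-17251, 5), -26391) = Rational(-149206, 5)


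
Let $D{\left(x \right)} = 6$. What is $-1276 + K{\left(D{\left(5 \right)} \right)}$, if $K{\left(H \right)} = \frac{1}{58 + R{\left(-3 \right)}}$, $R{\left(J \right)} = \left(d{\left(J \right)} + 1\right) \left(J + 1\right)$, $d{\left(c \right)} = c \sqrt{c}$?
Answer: $\frac{- 7656 \sqrt{3} + 71455 i}{2 \left(- 28 i + 3 \sqrt{3}\right)} \approx -1276.0 - 0.0032036 i$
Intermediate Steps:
$d{\left(c \right)} = c^{\frac{3}{2}}$
$R{\left(J \right)} = \left(1 + J\right) \left(1 + J^{\frac{3}{2}}\right)$ ($R{\left(J \right)} = \left(J^{\frac{3}{2}} + 1\right) \left(J + 1\right) = \left(1 + J^{\frac{3}{2}}\right) \left(1 + J\right) = \left(1 + J\right) \left(1 + J^{\frac{3}{2}}\right)$)
$K{\left(H \right)} = \frac{1}{56 + 6 i \sqrt{3}}$ ($K{\left(H \right)} = \frac{1}{58 + \left(1 - 3 + \left(-3\right)^{\frac{3}{2}} + \left(-3\right)^{\frac{5}{2}}\right)} = \frac{1}{58 + \left(1 - 3 - 3 i \sqrt{3} + 9 i \sqrt{3}\right)} = \frac{1}{58 - \left(2 - 6 i \sqrt{3}\right)} = \frac{1}{56 + 6 i \sqrt{3}}$)
$-1276 + K{\left(D{\left(5 \right)} \right)} = -1276 + \left(\frac{14}{811} - \frac{3 i \sqrt{3}}{1622}\right) = - \frac{1034822}{811} - \frac{3 i \sqrt{3}}{1622}$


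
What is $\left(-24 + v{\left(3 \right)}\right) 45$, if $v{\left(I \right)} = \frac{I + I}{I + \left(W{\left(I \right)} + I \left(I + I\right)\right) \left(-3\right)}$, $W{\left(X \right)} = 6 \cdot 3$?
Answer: $- \frac{7578}{7} \approx -1082.6$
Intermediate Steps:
$W{\left(X \right)} = 18$
$v{\left(I \right)} = \frac{2 I}{-54 + I - 6 I^{2}}$ ($v{\left(I \right)} = \frac{I + I}{I + \left(18 + I \left(I + I\right)\right) \left(-3\right)} = \frac{2 I}{I + \left(18 + I 2 I\right) \left(-3\right)} = \frac{2 I}{I + \left(18 + 2 I^{2}\right) \left(-3\right)} = \frac{2 I}{I - \left(54 + 6 I^{2}\right)} = \frac{2 I}{-54 + I - 6 I^{2}}$)
$\left(-24 + v{\left(3 \right)}\right) 45 = \left(-24 - \frac{6}{54 - 3 + 6 \cdot 3^{2}}\right) 45 = \left(-24 - \frac{6}{54 - 3 + 6 \cdot 9}\right) 45 = \left(-24 - \frac{6}{54 - 3 + 54}\right) 45 = \left(-24 - \frac{6}{105}\right) 45 = \left(-24 - 6 \cdot \frac{1}{105}\right) 45 = \left(-24 - \frac{2}{35}\right) 45 = \left(- \frac{842}{35}\right) 45 = - \frac{7578}{7}$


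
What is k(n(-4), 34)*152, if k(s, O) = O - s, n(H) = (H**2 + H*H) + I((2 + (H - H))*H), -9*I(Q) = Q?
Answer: 1520/9 ≈ 168.89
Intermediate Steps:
I(Q) = -Q/9
n(H) = 2*H**2 - 2*H/9 (n(H) = (H**2 + H*H) - (2 + (H - H))*H/9 = (H**2 + H**2) - (2 + 0)*H/9 = 2*H**2 - 2*H/9)
k(n(-4), 34)*152 = (34 - 2*(-4)*(-1 + 9*(-4))/9)*152 = (34 - 2*(-4)*(-1 - 36)/9)*152 = (34 - 2*(-4)*(-37)/9)*152 = (34 - 1*296/9)*152 = (34 - 296/9)*152 = (10/9)*152 = 1520/9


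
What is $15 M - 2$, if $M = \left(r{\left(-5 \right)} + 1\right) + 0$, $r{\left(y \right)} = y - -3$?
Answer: $-17$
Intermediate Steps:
$r{\left(y \right)} = 3 + y$ ($r{\left(y \right)} = y + 3 = 3 + y$)
$M = -1$ ($M = \left(\left(3 - 5\right) + 1\right) + 0 = \left(-2 + 1\right) + 0 = -1 + 0 = -1$)
$15 M - 2 = 15 \left(-1\right) - 2 = -15 - 2 = -17$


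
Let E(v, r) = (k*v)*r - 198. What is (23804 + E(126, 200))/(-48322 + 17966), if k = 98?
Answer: -1246603/15178 ≈ -82.132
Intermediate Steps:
E(v, r) = -198 + 98*r*v (E(v, r) = (98*v)*r - 198 = 98*r*v - 198 = -198 + 98*r*v)
(23804 + E(126, 200))/(-48322 + 17966) = (23804 + (-198 + 98*200*126))/(-48322 + 17966) = (23804 + (-198 + 2469600))/(-30356) = (23804 + 2469402)*(-1/30356) = 2493206*(-1/30356) = -1246603/15178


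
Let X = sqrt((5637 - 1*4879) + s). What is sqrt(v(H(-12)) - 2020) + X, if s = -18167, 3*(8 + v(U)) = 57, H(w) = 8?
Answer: I*(sqrt(17409) + 7*sqrt(41)) ≈ 176.77*I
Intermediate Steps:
v(U) = 11 (v(U) = -8 + (1/3)*57 = -8 + 19 = 11)
X = I*sqrt(17409) (X = sqrt((5637 - 1*4879) - 18167) = sqrt((5637 - 4879) - 18167) = sqrt(758 - 18167) = sqrt(-17409) = I*sqrt(17409) ≈ 131.94*I)
sqrt(v(H(-12)) - 2020) + X = sqrt(11 - 2020) + I*sqrt(17409) = sqrt(-2009) + I*sqrt(17409) = 7*I*sqrt(41) + I*sqrt(17409) = I*sqrt(17409) + 7*I*sqrt(41)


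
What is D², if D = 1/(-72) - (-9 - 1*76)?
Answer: 37442161/5184 ≈ 7222.6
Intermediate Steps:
D = 6119/72 (D = -1/72 - (-9 - 76) = -1/72 - 1*(-85) = -1/72 + 85 = 6119/72 ≈ 84.986)
D² = (6119/72)² = 37442161/5184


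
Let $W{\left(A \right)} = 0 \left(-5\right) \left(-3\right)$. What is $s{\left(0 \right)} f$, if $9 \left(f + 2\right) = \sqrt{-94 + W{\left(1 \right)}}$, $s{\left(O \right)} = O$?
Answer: $0$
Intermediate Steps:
$W{\left(A \right)} = 0$ ($W{\left(A \right)} = 0 \left(-3\right) = 0$)
$f = -2 + \frac{i \sqrt{94}}{9}$ ($f = -2 + \frac{\sqrt{-94 + 0}}{9} = -2 + \frac{\sqrt{-94}}{9} = -2 + \frac{i \sqrt{94}}{9} \approx -2.0 + 1.0773 i$)
$s{\left(0 \right)} f = 0 \left(-2 + \frac{i \sqrt{94}}{9}\right) = 0$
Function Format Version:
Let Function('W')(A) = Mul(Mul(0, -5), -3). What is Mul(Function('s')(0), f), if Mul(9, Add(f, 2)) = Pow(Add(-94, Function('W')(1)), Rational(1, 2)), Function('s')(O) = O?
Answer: 0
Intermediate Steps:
Function('W')(A) = 0 (Function('W')(A) = Mul(0, -3) = 0)
f = Add(-2, Mul(Rational(1, 9), I, Pow(94, Rational(1, 2)))) (f = Add(-2, Mul(Rational(1, 9), Pow(Add(-94, 0), Rational(1, 2)))) = Add(-2, Mul(Rational(1, 9), Pow(-94, Rational(1, 2)))) = Add(-2, Mul(Rational(1, 9), Mul(I, Pow(94, Rational(1, 2))))) = Add(-2, Mul(Rational(1, 9), I, Pow(94, Rational(1, 2)))) ≈ Add(-2.0000, Mul(1.0773, I)))
Mul(Function('s')(0), f) = Mul(0, Add(-2, Mul(Rational(1, 9), I, Pow(94, Rational(1, 2))))) = 0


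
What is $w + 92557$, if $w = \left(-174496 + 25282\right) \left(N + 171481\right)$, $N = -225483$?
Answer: $8057946985$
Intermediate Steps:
$w = 8057854428$ ($w = \left(-174496 + 25282\right) \left(-225483 + 171481\right) = \left(-149214\right) \left(-54002\right) = 8057854428$)
$w + 92557 = 8057854428 + 92557 = 8057946985$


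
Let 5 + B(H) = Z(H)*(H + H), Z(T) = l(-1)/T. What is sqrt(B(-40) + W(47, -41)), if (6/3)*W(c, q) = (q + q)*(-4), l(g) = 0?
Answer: sqrt(159) ≈ 12.610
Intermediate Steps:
W(c, q) = -4*q (W(c, q) = ((q + q)*(-4))/2 = ((2*q)*(-4))/2 = (-8*q)/2 = -4*q)
Z(T) = 0 (Z(T) = 0/T = 0)
B(H) = -5 (B(H) = -5 + 0*(H + H) = -5 + 0*(2*H) = -5 + 0 = -5)
sqrt(B(-40) + W(47, -41)) = sqrt(-5 - 4*(-41)) = sqrt(-5 + 164) = sqrt(159)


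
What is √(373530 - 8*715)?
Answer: √367810 ≈ 606.47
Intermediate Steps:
√(373530 - 8*715) = √(373530 - 5720) = √367810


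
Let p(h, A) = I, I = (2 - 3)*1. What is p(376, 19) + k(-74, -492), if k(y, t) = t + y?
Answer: -567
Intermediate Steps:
I = -1 (I = -1*1 = -1)
p(h, A) = -1
p(376, 19) + k(-74, -492) = -1 + (-492 - 74) = -1 - 566 = -567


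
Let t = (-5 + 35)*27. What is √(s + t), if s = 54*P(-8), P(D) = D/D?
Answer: 12*√6 ≈ 29.394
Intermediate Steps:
P(D) = 1
s = 54 (s = 54*1 = 54)
t = 810 (t = 30*27 = 810)
√(s + t) = √(54 + 810) = √864 = 12*√6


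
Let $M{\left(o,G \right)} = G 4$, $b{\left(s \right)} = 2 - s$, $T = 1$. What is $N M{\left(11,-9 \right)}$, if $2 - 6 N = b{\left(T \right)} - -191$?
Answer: $1140$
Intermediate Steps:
$M{\left(o,G \right)} = 4 G$
$N = - \frac{95}{3}$ ($N = \frac{1}{3} - \frac{\left(2 - 1\right) - -191}{6} = \frac{1}{3} - \frac{\left(2 - 1\right) + 191}{6} = \frac{1}{3} - \frac{1 + 191}{6} = \frac{1}{3} - 32 = - \frac{95}{3} \approx -31.667$)
$N M{\left(11,-9 \right)} = - \frac{95 \cdot 4 \left(-9\right)}{3} = \left(- \frac{95}{3}\right) \left(-36\right) = 1140$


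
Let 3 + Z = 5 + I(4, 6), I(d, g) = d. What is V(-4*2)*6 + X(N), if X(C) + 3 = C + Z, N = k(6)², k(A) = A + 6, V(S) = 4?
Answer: 171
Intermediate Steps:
k(A) = 6 + A
N = 144 (N = (6 + 6)² = 12² = 144)
Z = 6 (Z = -3 + (5 + 4) = -3 + 9 = 6)
X(C) = 3 + C (X(C) = -3 + (C + 6) = -3 + (6 + C) = 3 + C)
V(-4*2)*6 + X(N) = 4*6 + (3 + 144) = 24 + 147 = 171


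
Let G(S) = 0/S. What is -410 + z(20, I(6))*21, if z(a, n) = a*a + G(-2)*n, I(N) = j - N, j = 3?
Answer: 7990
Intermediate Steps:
G(S) = 0
I(N) = 3 - N
z(a, n) = a² (z(a, n) = a*a + 0*n = a² + 0 = a²)
-410 + z(20, I(6))*21 = -410 + 20²*21 = -410 + 400*21 = -410 + 8400 = 7990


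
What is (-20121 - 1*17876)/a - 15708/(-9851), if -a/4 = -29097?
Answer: 1453914257/1146538188 ≈ 1.2681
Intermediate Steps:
a = 116388 (a = -4*(-29097) = 116388)
(-20121 - 1*17876)/a - 15708/(-9851) = (-20121 - 1*17876)/116388 - 15708/(-9851) = (-20121 - 17876)*(1/116388) - 15708*(-1/9851) = -37997*1/116388 + 15708/9851 = -37997/116388 + 15708/9851 = 1453914257/1146538188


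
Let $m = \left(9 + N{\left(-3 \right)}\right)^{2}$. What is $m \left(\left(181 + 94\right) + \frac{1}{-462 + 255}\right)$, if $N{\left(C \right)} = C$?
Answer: $\frac{227696}{23} \approx 9899.8$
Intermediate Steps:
$m = 36$ ($m = \left(9 - 3\right)^{2} = 6^{2} = 36$)
$m \left(\left(181 + 94\right) + \frac{1}{-462 + 255}\right) = 36 \left(\left(181 + 94\right) + \frac{1}{-462 + 255}\right) = 36 \left(275 + \frac{1}{-207}\right) = 36 \left(275 - \frac{1}{207}\right) = 36 \cdot \frac{56924}{207} = \frac{227696}{23}$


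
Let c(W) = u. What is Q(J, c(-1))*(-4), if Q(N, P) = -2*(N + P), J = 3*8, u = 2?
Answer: 208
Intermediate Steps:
J = 24
c(W) = 2
Q(N, P) = -2*N - 2*P
Q(J, c(-1))*(-4) = (-2*24 - 2*2)*(-4) = (-48 - 4)*(-4) = -52*(-4) = 208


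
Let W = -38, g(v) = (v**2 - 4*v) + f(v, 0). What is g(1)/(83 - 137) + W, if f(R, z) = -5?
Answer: -1022/27 ≈ -37.852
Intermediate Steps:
g(v) = -5 + v**2 - 4*v (g(v) = (v**2 - 4*v) - 5 = -5 + v**2 - 4*v)
g(1)/(83 - 137) + W = (-5 + 1**2 - 4*1)/(83 - 137) - 38 = (-5 + 1 - 4)/(-54) - 38 = -8*(-1/54) - 38 = 4/27 - 38 = -1022/27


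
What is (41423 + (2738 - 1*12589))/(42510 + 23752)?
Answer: 15786/33131 ≈ 0.47647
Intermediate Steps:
(41423 + (2738 - 1*12589))/(42510 + 23752) = (41423 + (2738 - 12589))/66262 = (41423 - 9851)*(1/66262) = 31572*(1/66262) = 15786/33131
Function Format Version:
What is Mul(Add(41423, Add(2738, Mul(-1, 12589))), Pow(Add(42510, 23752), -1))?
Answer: Rational(15786, 33131) ≈ 0.47647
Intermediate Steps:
Mul(Add(41423, Add(2738, Mul(-1, 12589))), Pow(Add(42510, 23752), -1)) = Mul(Add(41423, Add(2738, -12589)), Pow(66262, -1)) = Mul(Add(41423, -9851), Rational(1, 66262)) = Mul(31572, Rational(1, 66262)) = Rational(15786, 33131)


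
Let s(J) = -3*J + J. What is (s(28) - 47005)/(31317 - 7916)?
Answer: -6723/3343 ≈ -2.0111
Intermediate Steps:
s(J) = -2*J
(s(28) - 47005)/(31317 - 7916) = (-2*28 - 47005)/(31317 - 7916) = (-56 - 47005)/23401 = -47061*1/23401 = -6723/3343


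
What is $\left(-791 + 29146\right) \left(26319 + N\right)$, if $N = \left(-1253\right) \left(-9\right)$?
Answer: $1066034580$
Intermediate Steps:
$N = 11277$
$\left(-791 + 29146\right) \left(26319 + N\right) = \left(-791 + 29146\right) \left(26319 + 11277\right) = 28355 \cdot 37596 = 1066034580$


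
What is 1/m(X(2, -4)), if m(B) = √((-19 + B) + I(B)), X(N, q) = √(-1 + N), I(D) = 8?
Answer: -I*√10/10 ≈ -0.31623*I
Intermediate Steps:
m(B) = √(-11 + B) (m(B) = √((-19 + B) + 8) = √(-11 + B))
1/m(X(2, -4)) = 1/(√(-11 + √(-1 + 2))) = 1/(√(-11 + √1)) = 1/(√(-11 + 1)) = 1/(√(-10)) = 1/(I*√10) = -I*√10/10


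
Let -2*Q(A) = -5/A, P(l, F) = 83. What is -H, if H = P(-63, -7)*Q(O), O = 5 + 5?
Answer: -83/4 ≈ -20.750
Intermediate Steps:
O = 10
Q(A) = 5/(2*A) (Q(A) = -(-5)/(2*A) = 5/(2*A))
H = 83/4 (H = 83*((5/2)/10) = 83*((5/2)*(⅒)) = 83*(¼) = 83/4 ≈ 20.750)
-H = -1*83/4 = -83/4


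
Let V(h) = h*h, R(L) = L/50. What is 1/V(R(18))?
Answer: 625/81 ≈ 7.7160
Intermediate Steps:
R(L) = L/50 (R(L) = L*(1/50) = L/50)
V(h) = h²
1/V(R(18)) = 1/(((1/50)*18)²) = 1/((9/25)²) = 1/(81/625) = 625/81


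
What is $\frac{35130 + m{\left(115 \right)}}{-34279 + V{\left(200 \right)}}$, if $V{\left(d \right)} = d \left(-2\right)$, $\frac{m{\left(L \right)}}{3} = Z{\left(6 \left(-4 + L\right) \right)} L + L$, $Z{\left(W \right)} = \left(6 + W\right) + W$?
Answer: $- \frac{497085}{34679} \approx -14.334$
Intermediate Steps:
$Z{\left(W \right)} = 6 + 2 W$
$m{\left(L \right)} = 3 L + 3 L \left(-42 + 12 L\right)$ ($m{\left(L \right)} = 3 \left(\left(6 + 2 \cdot 6 \left(-4 + L\right)\right) L + L\right) = 3 \left(\left(6 + 2 \left(-24 + 6 L\right)\right) L + L\right) = 3 \left(\left(6 + \left(-48 + 12 L\right)\right) L + L\right) = 3 \left(\left(-42 + 12 L\right) L + L\right) = 3 \left(L \left(-42 + 12 L\right) + L\right) = 3 \left(L + L \left(-42 + 12 L\right)\right) = 3 L + 3 L \left(-42 + 12 L\right)$)
$V{\left(d \right)} = - 2 d$
$\frac{35130 + m{\left(115 \right)}}{-34279 + V{\left(200 \right)}} = \frac{35130 + 3 \cdot 115 \left(-41 + 12 \cdot 115\right)}{-34279 - 400} = \frac{35130 + 3 \cdot 115 \left(-41 + 1380\right)}{-34279 - 400} = \frac{35130 + 3 \cdot 115 \cdot 1339}{-34679} = \left(35130 + 461955\right) \left(- \frac{1}{34679}\right) = 497085 \left(- \frac{1}{34679}\right) = - \frac{497085}{34679}$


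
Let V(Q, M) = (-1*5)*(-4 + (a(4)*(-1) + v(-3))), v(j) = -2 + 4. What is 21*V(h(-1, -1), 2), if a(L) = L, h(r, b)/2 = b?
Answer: 630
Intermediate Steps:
h(r, b) = 2*b
v(j) = 2
V(Q, M) = 30 (V(Q, M) = (-1*5)*(-4 + (4*(-1) + 2)) = -5*(-4 + (-4 + 2)) = -5*(-4 - 2) = -5*(-6) = 30)
21*V(h(-1, -1), 2) = 21*30 = 630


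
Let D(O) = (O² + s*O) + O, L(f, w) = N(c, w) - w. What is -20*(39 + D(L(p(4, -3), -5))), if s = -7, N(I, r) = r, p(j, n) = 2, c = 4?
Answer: -780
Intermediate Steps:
L(f, w) = 0 (L(f, w) = w - w = 0)
D(O) = O² - 6*O (D(O) = (O² - 7*O) + O = O² - 6*O)
-20*(39 + D(L(p(4, -3), -5))) = -20*(39 + 0*(-6 + 0)) = -20*(39 + 0*(-6)) = -20*(39 + 0) = -20*39 = -780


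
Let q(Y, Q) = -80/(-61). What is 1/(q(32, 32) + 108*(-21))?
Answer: -61/138268 ≈ -0.00044117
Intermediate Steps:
q(Y, Q) = 80/61 (q(Y, Q) = -80*(-1/61) = 80/61)
1/(q(32, 32) + 108*(-21)) = 1/(80/61 + 108*(-21)) = 1/(80/61 - 2268) = 1/(-138268/61) = -61/138268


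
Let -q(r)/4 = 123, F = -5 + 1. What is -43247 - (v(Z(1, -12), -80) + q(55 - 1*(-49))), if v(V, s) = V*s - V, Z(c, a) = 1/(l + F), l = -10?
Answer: -598651/14 ≈ -42761.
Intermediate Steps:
F = -4
q(r) = -492 (q(r) = -4*123 = -492)
Z(c, a) = -1/14 (Z(c, a) = 1/(-10 - 4) = 1/(-14) = -1/14)
v(V, s) = -V + V*s
-43247 - (v(Z(1, -12), -80) + q(55 - 1*(-49))) = -43247 - (-(-1 - 80)/14 - 492) = -43247 - (-1/14*(-81) - 492) = -43247 - (81/14 - 492) = -43247 - 1*(-6807/14) = -43247 + 6807/14 = -598651/14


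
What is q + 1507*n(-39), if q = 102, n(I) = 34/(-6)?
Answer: -25313/3 ≈ -8437.7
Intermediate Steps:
n(I) = -17/3 (n(I) = 34*(-⅙) = -17/3)
q + 1507*n(-39) = 102 + 1507*(-17/3) = 102 - 25619/3 = -25313/3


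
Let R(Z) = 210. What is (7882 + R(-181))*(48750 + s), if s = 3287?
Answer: 421083404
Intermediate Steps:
(7882 + R(-181))*(48750 + s) = (7882 + 210)*(48750 + 3287) = 8092*52037 = 421083404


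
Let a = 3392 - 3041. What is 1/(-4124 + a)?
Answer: -1/3773 ≈ -0.00026504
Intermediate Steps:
a = 351
1/(-4124 + a) = 1/(-4124 + 351) = 1/(-3773) = -1/3773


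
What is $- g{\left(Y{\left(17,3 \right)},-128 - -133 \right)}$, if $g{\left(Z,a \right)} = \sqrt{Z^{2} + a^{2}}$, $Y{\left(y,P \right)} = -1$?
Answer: $- \sqrt{26} \approx -5.099$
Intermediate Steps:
$- g{\left(Y{\left(17,3 \right)},-128 - -133 \right)} = - \sqrt{\left(-1\right)^{2} + \left(-128 - -133\right)^{2}} = - \sqrt{1 + \left(-128 + 133\right)^{2}} = - \sqrt{1 + 5^{2}} = - \sqrt{1 + 25} = - \sqrt{26}$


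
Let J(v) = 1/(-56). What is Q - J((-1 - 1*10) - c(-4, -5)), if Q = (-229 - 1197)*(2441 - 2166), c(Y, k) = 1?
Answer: -21960399/56 ≈ -3.9215e+5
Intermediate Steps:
J(v) = -1/56
Q = -392150 (Q = -1426*275 = -392150)
Q - J((-1 - 1*10) - c(-4, -5)) = -392150 - 1*(-1/56) = -392150 + 1/56 = -21960399/56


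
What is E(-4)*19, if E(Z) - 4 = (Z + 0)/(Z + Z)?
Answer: 171/2 ≈ 85.500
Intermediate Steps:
E(Z) = 9/2 (E(Z) = 4 + (Z + 0)/(Z + Z) = 4 + Z/((2*Z)) = 4 + Z*(1/(2*Z)) = 4 + ½ = 9/2)
E(-4)*19 = (9/2)*19 = 171/2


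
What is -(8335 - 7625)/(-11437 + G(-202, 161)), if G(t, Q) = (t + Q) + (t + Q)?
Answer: 710/11519 ≈ 0.061637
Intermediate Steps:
G(t, Q) = 2*Q + 2*t (G(t, Q) = (Q + t) + (Q + t) = 2*Q + 2*t)
-(8335 - 7625)/(-11437 + G(-202, 161)) = -(8335 - 7625)/(-11437 + (2*161 + 2*(-202))) = -710/(-11437 + (322 - 404)) = -710/(-11437 - 82) = -710/(-11519) = -710*(-1)/11519 = -1*(-710/11519) = 710/11519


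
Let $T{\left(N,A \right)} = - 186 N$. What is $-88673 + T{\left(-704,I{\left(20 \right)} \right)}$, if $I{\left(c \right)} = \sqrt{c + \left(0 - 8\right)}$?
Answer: $42271$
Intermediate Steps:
$I{\left(c \right)} = \sqrt{-8 + c}$ ($I{\left(c \right)} = \sqrt{c + \left(0 - 8\right)} = \sqrt{c - 8} = \sqrt{-8 + c}$)
$-88673 + T{\left(-704,I{\left(20 \right)} \right)} = -88673 - -130944 = -88673 + 130944 = 42271$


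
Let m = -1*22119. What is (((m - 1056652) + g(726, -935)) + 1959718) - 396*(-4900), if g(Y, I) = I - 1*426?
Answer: 2819986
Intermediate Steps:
g(Y, I) = -426 + I (g(Y, I) = I - 426 = -426 + I)
m = -22119
(((m - 1056652) + g(726, -935)) + 1959718) - 396*(-4900) = (((-22119 - 1056652) + (-426 - 935)) + 1959718) - 396*(-4900) = ((-1078771 - 1361) + 1959718) + 1940400 = (-1080132 + 1959718) + 1940400 = 879586 + 1940400 = 2819986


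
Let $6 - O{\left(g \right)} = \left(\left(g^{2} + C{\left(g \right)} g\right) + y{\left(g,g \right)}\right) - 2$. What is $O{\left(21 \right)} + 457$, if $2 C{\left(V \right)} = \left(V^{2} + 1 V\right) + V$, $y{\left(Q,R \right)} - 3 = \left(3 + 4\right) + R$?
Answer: $- \frac{10157}{2} \approx -5078.5$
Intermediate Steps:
$y{\left(Q,R \right)} = 10 + R$ ($y{\left(Q,R \right)} = 3 + \left(\left(3 + 4\right) + R\right) = 3 + \left(7 + R\right) = 10 + R$)
$C{\left(V \right)} = V + \frac{V^{2}}{2}$ ($C{\left(V \right)} = \frac{\left(V^{2} + 1 V\right) + V}{2} = \frac{\left(V^{2} + V\right) + V}{2} = \frac{\left(V + V^{2}\right) + V}{2} = \frac{V^{2} + 2 V}{2} = V + \frac{V^{2}}{2}$)
$O{\left(g \right)} = -2 - g - g^{2} - \frac{g^{2} \left(2 + g\right)}{2}$ ($O{\left(g \right)} = 6 - \left(\left(\left(g^{2} + \frac{g \left(2 + g\right)}{2} g\right) + \left(10 + g\right)\right) - 2\right) = 6 - \left(\left(\left(g^{2} + \frac{g^{2} \left(2 + g\right)}{2}\right) + \left(10 + g\right)\right) - 2\right) = 6 - \left(\left(10 + g + g^{2} + \frac{g^{2} \left(2 + g\right)}{2}\right) - 2\right) = 6 - \left(8 + g + g^{2} + \frac{g^{2} \left(2 + g\right)}{2}\right) = -2 - g - g^{2} - \frac{g^{2} \left(2 + g\right)}{2}$)
$O{\left(21 \right)} + 457 = \left(-2 - 21 - 2 \cdot 21^{2} - \frac{21^{3}}{2}\right) + 457 = \left(-2 - 21 - 882 - \frac{9261}{2}\right) + 457 = - \frac{11071}{2} + 457 = - \frac{10157}{2}$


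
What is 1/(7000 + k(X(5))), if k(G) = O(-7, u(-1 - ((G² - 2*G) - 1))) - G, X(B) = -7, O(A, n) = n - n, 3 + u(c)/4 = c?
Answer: 1/7007 ≈ 0.00014271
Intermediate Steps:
u(c) = -12 + 4*c
O(A, n) = 0
k(G) = -G (k(G) = 0 - G = -G)
1/(7000 + k(X(5))) = 1/(7000 - 1*(-7)) = 1/(7000 + 7) = 1/7007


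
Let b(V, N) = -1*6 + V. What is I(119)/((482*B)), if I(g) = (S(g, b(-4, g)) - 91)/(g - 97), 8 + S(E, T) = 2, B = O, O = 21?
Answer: -97/222684 ≈ -0.00043559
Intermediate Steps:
B = 21
b(V, N) = -6 + V
S(E, T) = -6 (S(E, T) = -8 + 2 = -6)
I(g) = -97/(-97 + g) (I(g) = (-6 - 91)/(g - 97) = -97/(-97 + g))
I(119)/((482*B)) = (-97/(-97 + 119))/((482*21)) = -97/22/10122 = -97*1/22*(1/10122) = -97/22*1/10122 = -97/222684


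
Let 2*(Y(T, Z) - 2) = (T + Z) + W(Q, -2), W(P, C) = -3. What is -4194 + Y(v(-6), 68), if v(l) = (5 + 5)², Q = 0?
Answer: -8219/2 ≈ -4109.5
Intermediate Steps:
v(l) = 100 (v(l) = 10² = 100)
Y(T, Z) = ½ + T/2 + Z/2 (Y(T, Z) = 2 + ((T + Z) - 3)/2 = 2 + (-3 + T + Z)/2 = 2 + (-3/2 + T/2 + Z/2) = ½ + T/2 + Z/2)
-4194 + Y(v(-6), 68) = -4194 + (½ + (½)*100 + (½)*68) = -4194 + (½ + 50 + 34) = -4194 + 169/2 = -8219/2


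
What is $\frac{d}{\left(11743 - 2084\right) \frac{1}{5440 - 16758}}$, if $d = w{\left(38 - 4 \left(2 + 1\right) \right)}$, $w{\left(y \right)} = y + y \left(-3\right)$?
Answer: $\frac{45272}{743} \approx 60.931$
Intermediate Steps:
$w{\left(y \right)} = - 2 y$ ($w{\left(y \right)} = y - 3 y = - 2 y$)
$d = -52$ ($d = - 2 \left(38 - 4 \left(2 + 1\right)\right) = - 2 \left(38 - 12\right) = \left(-2\right) 26 = -52$)
$\frac{d}{\left(11743 - 2084\right) \frac{1}{5440 - 16758}} = - \frac{52}{\left(11743 - 2084\right) \frac{1}{5440 - 16758}} = - \frac{52}{9659 \frac{1}{-11318}} = - \frac{52}{9659 \left(- \frac{1}{11318}\right)} = - \frac{52}{- \frac{9659}{11318}} = \left(-52\right) \left(- \frac{11318}{9659}\right) = \frac{45272}{743}$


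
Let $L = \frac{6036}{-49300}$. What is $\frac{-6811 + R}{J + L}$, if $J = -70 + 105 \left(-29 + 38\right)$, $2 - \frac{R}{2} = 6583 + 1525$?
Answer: $- \frac{283758475}{10782866} \approx -26.316$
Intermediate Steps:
$L = - \frac{1509}{12325}$ ($L = 6036 \left(- \frac{1}{49300}\right) = - \frac{1509}{12325} \approx -0.12243$)
$R = -16212$ ($R = 4 - 2 \left(6583 + 1525\right) = 4 - 16216 = -16212$)
$J = 875$ ($J = -70 + 105 \cdot 9 = -70 + 945 = 875$)
$\frac{-6811 + R}{J + L} = \frac{-6811 - 16212}{875 - \frac{1509}{12325}} = - \frac{23023}{\frac{10782866}{12325}} = \left(-23023\right) \frac{12325}{10782866} = - \frac{283758475}{10782866}$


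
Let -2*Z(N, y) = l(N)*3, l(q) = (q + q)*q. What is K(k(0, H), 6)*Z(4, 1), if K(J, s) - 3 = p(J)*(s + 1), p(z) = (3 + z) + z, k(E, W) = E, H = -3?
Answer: -1152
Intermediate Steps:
l(q) = 2*q**2 (l(q) = (2*q)*q = 2*q**2)
Z(N, y) = -3*N**2 (Z(N, y) = -2*N**2*3/2 = -3*N**2)
p(z) = 3 + 2*z
K(J, s) = 3 + (1 + s)*(3 + 2*J) (K(J, s) = 3 + (3 + 2*J)*(s + 1) = 3 + (3 + 2*J)*(1 + s) = 3 + (1 + s)*(3 + 2*J))
K(k(0, H), 6)*Z(4, 1) = (6 + 2*0 + 6*(3 + 2*0))*(-3*4**2) = (6 + 0 + 6*(3 + 0))*(-3*16) = (6 + 0 + 6*3)*(-48) = (6 + 0 + 18)*(-48) = 24*(-48) = -1152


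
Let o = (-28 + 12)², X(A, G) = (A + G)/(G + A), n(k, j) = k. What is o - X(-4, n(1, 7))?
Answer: 255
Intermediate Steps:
X(A, G) = 1 (X(A, G) = (A + G)/(A + G) = 1)
o = 256 (o = (-16)² = 256)
o - X(-4, n(1, 7)) = 256 - 1*1 = 256 - 1 = 255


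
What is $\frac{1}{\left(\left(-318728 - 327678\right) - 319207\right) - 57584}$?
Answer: $- \frac{1}{1023197} \approx -9.7733 \cdot 10^{-7}$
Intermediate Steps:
$\frac{1}{\left(\left(-318728 - 327678\right) - 319207\right) - 57584} = \frac{1}{\left(-646406 - 319207\right) - 57584} = \frac{1}{-965613 - 57584} = \frac{1}{-1023197} = - \frac{1}{1023197}$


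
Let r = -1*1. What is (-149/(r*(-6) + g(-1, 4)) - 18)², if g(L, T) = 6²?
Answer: 819025/1764 ≈ 464.30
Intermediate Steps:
g(L, T) = 36
r = -1
(-149/(r*(-6) + g(-1, 4)) - 18)² = (-149/(-1*(-6) + 36) - 18)² = (-149/(6 + 36) - 18)² = (-149/42 - 18)² = (-905/42)² = 819025/1764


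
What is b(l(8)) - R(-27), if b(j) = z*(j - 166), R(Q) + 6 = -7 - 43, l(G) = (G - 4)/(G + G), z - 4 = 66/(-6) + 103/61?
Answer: 57119/61 ≈ 936.38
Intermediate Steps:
z = -324/61 (z = 4 + (66/(-6) + 103/61) = 4 + (66*(-⅙) + 103*(1/61)) = 4 + (-11 + 103/61) = 4 - 568/61 = -324/61 ≈ -5.3115)
l(G) = (-4 + G)/(2*G) (l(G) = (-4 + G)/((2*G)) = (-4 + G)*(1/(2*G)) = (-4 + G)/(2*G))
R(Q) = -56 (R(Q) = -6 + (-7 - 43) = -6 - 50 = -56)
b(j) = 53784/61 - 324*j/61 (b(j) = -324*(j - 166)/61 = -324*(-166 + j)/61 = 53784/61 - 324*j/61)
b(l(8)) - R(-27) = (53784/61 - 162*(-4 + 8)/(61*8)) - 1*(-56) = (53784/61 - 162*4/(61*8)) + 56 = (53784/61 - 324/61*¼) + 56 = (53784/61 - 81/61) + 56 = 53703/61 + 56 = 57119/61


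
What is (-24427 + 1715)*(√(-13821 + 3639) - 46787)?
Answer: 1062626344 - 22712*I*√10182 ≈ 1.0626e+9 - 2.2918e+6*I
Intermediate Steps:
(-24427 + 1715)*(√(-13821 + 3639) - 46787) = -22712*(√(-10182) - 46787) = -22712*(I*√10182 - 46787) = -22712*(-46787 + I*√10182) = 1062626344 - 22712*I*√10182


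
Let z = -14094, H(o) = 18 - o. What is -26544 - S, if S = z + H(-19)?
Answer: -12487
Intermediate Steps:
S = -14057 (S = -14094 + (18 - 1*(-19)) = -14094 + (18 + 19) = -14094 + 37 = -14057)
-26544 - S = -26544 - 1*(-14057) = -26544 + 14057 = -12487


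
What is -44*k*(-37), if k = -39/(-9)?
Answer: 21164/3 ≈ 7054.7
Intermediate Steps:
k = 13/3 (k = -39*(-⅑) = 13/3 ≈ 4.3333)
-44*k*(-37) = -44*13/3*(-37) = -572/3*(-37) = 21164/3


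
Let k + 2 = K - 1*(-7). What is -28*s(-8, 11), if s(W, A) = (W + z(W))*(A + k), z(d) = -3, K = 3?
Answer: 5852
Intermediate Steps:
k = 8 (k = -2 + (3 - 1*(-7)) = -2 + (3 + 7) = -2 + 10 = 8)
s(W, A) = (-3 + W)*(8 + A) (s(W, A) = (W - 3)*(A + 8) = (-3 + W)*(8 + A))
-28*s(-8, 11) = -28*(-24 - 3*11 + 8*(-8) + 11*(-8)) = -28*(-24 - 33 - 64 - 88) = -28*(-209) = 5852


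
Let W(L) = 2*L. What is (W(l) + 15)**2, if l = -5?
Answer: 25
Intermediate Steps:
(W(l) + 15)**2 = (2*(-5) + 15)**2 = (-10 + 15)**2 = 5**2 = 25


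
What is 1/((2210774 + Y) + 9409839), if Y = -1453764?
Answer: 1/10166849 ≈ 9.8359e-8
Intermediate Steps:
1/((2210774 + Y) + 9409839) = 1/((2210774 - 1453764) + 9409839) = 1/(757010 + 9409839) = 1/10166849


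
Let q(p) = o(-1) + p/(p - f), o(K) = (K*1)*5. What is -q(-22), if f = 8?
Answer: 64/15 ≈ 4.2667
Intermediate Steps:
o(K) = 5*K (o(K) = K*5 = 5*K)
q(p) = -5 + p/(-8 + p) (q(p) = 5*(-1) + p/(p - 1*8) = -5 + p/(p - 8) = -5 + p/(-8 + p))
-q(-22) = -4*(10 - 1*(-22))/(-8 - 22) = -4*(10 + 22)/(-30) = -4*(-1)*32/30 = -1*(-64/15) = 64/15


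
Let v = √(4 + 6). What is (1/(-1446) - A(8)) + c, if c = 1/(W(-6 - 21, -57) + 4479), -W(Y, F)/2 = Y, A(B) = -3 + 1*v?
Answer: 2184563/728302 - √10 ≈ -0.16275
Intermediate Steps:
v = √10 ≈ 3.1623
A(B) = -3 + √10 (A(B) = -3 + 1*√10 = -3 + √10)
W(Y, F) = -2*Y
c = 1/4533 (c = 1/(-2*(-6 - 21) + 4479) = 1/(-2*(-27) + 4479) = 1/(54 + 4479) = 1/4533 ≈ 0.00022060)
(1/(-1446) - A(8)) + c = (1/(-1446) - (-3 + √10)) + 1/4533 = (-1/1446 + (3 - √10)) + 1/4533 = (4337/1446 - √10) + 1/4533 = 2184563/728302 - √10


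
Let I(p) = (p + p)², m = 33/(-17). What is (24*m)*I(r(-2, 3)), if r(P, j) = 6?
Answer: -114048/17 ≈ -6708.7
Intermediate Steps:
m = -33/17 (m = 33*(-1/17) = -33/17 ≈ -1.9412)
I(p) = 4*p² (I(p) = (2*p)² = 4*p²)
(24*m)*I(r(-2, 3)) = (24*(-33/17))*(4*6²) = -3168*36/17 = -792/17*144 = -114048/17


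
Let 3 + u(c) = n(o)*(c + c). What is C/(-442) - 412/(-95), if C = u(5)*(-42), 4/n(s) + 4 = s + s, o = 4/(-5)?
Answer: 70817/20995 ≈ 3.3730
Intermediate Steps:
o = -⅘ (o = 4*(-⅕) = -⅘ ≈ -0.80000)
n(s) = 4/(-4 + 2*s) (n(s) = 4/(-4 + (s + s)) = 4/(-4 + 2*s))
u(c) = -3 - 10*c/7 (u(c) = -3 + (2/(-2 - ⅘))*(c + c) = -3 + (2/(-14/5))*(2*c) = -3 + (2*(-5/14))*(2*c) = -3 - 10*c/7)
C = 426 (C = (-3 - 10/7*5)*(-42) = (-3 - 50/7)*(-42) = -71/7*(-42) = 426)
C/(-442) - 412/(-95) = 426/(-442) - 412/(-95) = 426*(-1/442) - 412*(-1/95) = -213/221 + 412/95 = 70817/20995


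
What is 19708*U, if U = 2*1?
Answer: 39416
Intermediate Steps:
U = 2
19708*U = 19708*2 = 39416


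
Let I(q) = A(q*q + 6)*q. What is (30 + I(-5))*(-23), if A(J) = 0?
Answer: -690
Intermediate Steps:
I(q) = 0 (I(q) = 0*q = 0)
(30 + I(-5))*(-23) = (30 + 0)*(-23) = 30*(-23) = -690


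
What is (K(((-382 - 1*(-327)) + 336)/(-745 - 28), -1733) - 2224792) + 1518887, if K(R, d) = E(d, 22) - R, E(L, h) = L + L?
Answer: -548343502/773 ≈ -7.0937e+5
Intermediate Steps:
E(L, h) = 2*L
K(R, d) = -R + 2*d (K(R, d) = 2*d - R = -R + 2*d)
(K(((-382 - 1*(-327)) + 336)/(-745 - 28), -1733) - 2224792) + 1518887 = ((-((-382 - 1*(-327)) + 336)/(-745 - 28) + 2*(-1733)) - 2224792) + 1518887 = ((-((-382 + 327) + 336)/(-773) - 3466) - 2224792) + 1518887 = ((-(-55 + 336)*(-1)/773 - 3466) - 2224792) + 1518887 = ((-281*(-1)/773 - 3466) - 2224792) + 1518887 = ((-1*(-281/773) - 3466) - 2224792) + 1518887 = ((281/773 - 3466) - 2224792) + 1518887 = (-2678937/773 - 2224792) + 1518887 = -1722443153/773 + 1518887 = -548343502/773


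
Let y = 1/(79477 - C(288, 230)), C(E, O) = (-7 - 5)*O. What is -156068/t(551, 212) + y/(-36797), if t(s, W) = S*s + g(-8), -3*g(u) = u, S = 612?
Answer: -354205092085250/765327626251879 ≈ -0.46281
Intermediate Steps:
C(E, O) = -12*O
g(u) = -u/3
y = 1/82237 (y = 1/(79477 - (-12)*230) = 1/(79477 - 1*(-2760)) = 1/(79477 + 2760) = 1/82237 ≈ 1.2160e-5)
t(s, W) = 8/3 + 612*s (t(s, W) = 612*s - ⅓*(-8) = 612*s + 8/3 = 8/3 + 612*s)
-156068/t(551, 212) + y/(-36797) = -156068/(8/3 + 612*551) + (1/82237)/(-36797) = -156068/(8/3 + 337212) + (1/82237)*(-1/36797) = -156068/1011644/3 - 1/3026074889 = -156068*3/1011644 - 1/3026074889 = -117051/252911 - 1/3026074889 = -354205092085250/765327626251879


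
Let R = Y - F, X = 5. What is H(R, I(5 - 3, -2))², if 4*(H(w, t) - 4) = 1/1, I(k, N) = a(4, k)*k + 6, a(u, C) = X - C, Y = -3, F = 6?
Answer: 289/16 ≈ 18.063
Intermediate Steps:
a(u, C) = 5 - C
I(k, N) = 6 + k*(5 - k) (I(k, N) = (5 - k)*k + 6 = k*(5 - k) + 6 = 6 + k*(5 - k))
R = -9 (R = -3 - 1*6 = -3 - 6 = -9)
H(w, t) = 17/4 (H(w, t) = 4 + (¼)/1 = 4 + (¼)*1 = 4 + ¼ = 17/4)
H(R, I(5 - 3, -2))² = (17/4)² = 289/16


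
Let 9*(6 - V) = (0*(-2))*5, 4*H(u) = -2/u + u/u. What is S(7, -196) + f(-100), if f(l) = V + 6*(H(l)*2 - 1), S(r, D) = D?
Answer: -9647/50 ≈ -192.94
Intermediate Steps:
H(u) = ¼ - 1/(2*u) (H(u) = (-2/u + u/u)/4 = (-2/u + 1)/4 = (1 - 2/u)/4 = ¼ - 1/(2*u))
V = 6 (V = 6 - 0*(-2)*5/9 = 6 - 0*5 = 6 - ⅑*0 = 6 + 0 = 6)
f(l) = 3*(-2 + l)/l (f(l) = 6 + 6*(((-2 + l)/(4*l))*2 - 1) = 6 + 6*((-2 + l)/(2*l) - 1) = 6 + 6*(-1 + (-2 + l)/(2*l)) = 6 + (-6 + 3*(-2 + l)/l) = 3*(-2 + l)/l)
S(7, -196) + f(-100) = -196 + (3 - 6/(-100)) = -196 + (3 - 6*(-1/100)) = -196 + (3 + 3/50) = -196 + 153/50 = -9647/50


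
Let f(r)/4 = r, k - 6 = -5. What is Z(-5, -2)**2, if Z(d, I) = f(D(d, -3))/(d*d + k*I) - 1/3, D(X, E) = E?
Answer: 3481/4761 ≈ 0.73115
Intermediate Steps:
k = 1 (k = 6 - 5 = 1)
f(r) = 4*r
Z(d, I) = -1/3 - 12/(I + d**2) (Z(d, I) = (4*(-3))/(d*d + 1*I) - 1/3 = -12/(d**2 + I) - 1*1/3 = -12/(I + d**2) - 1/3 = -1/3 - 12/(I + d**2))
Z(-5, -2)**2 = ((-36 - 1*(-2) - 1*(-5)**2)/(3*(-2 + (-5)**2)))**2 = ((-36 + 2 - 1*25)/(3*(-2 + 25)))**2 = ((1/3)*(-36 + 2 - 25)/23)**2 = ((1/3)*(1/23)*(-59))**2 = (-59/69)**2 = 3481/4761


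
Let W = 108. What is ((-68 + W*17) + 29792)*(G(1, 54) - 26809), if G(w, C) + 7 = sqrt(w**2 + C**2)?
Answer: -846312960 + 31560*sqrt(2917) ≈ -8.4461e+8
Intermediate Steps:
G(w, C) = -7 + sqrt(C**2 + w**2) (G(w, C) = -7 + sqrt(w**2 + C**2) = -7 + sqrt(C**2 + w**2))
((-68 + W*17) + 29792)*(G(1, 54) - 26809) = ((-68 + 108*17) + 29792)*((-7 + sqrt(54**2 + 1**2)) - 26809) = ((-68 + 1836) + 29792)*((-7 + sqrt(2916 + 1)) - 26809) = (1768 + 29792)*((-7 + sqrt(2917)) - 26809) = 31560*(-26816 + sqrt(2917)) = -846312960 + 31560*sqrt(2917)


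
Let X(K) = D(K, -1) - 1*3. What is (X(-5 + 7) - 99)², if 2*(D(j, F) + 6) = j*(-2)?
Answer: 12100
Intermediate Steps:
D(j, F) = -6 - j (D(j, F) = -6 + (j*(-2))/2 = -6 + (-2*j)/2 = -6 - j)
X(K) = -9 - K (X(K) = (-6 - K) - 1*3 = (-6 - K) - 3 = -9 - K)
(X(-5 + 7) - 99)² = ((-9 - (-5 + 7)) - 99)² = ((-9 - 1*2) - 99)² = ((-9 - 2) - 99)² = (-11 - 99)² = (-110)² = 12100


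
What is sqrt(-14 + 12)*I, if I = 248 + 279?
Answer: 527*I*sqrt(2) ≈ 745.29*I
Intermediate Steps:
I = 527
sqrt(-14 + 12)*I = sqrt(-14 + 12)*527 = sqrt(-2)*527 = (I*sqrt(2))*527 = 527*I*sqrt(2)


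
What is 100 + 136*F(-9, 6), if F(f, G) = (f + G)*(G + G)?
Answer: -4796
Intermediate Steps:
F(f, G) = 2*G*(G + f) (F(f, G) = (G + f)*(2*G) = 2*G*(G + f))
100 + 136*F(-9, 6) = 100 + 136*(2*6*(6 - 9)) = 100 + 136*(2*6*(-3)) = 100 + 136*(-36) = 100 - 4896 = -4796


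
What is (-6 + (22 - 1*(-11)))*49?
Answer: 1323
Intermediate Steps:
(-6 + (22 - 1*(-11)))*49 = (-6 + (22 + 11))*49 = (-6 + 33)*49 = 27*49 = 1323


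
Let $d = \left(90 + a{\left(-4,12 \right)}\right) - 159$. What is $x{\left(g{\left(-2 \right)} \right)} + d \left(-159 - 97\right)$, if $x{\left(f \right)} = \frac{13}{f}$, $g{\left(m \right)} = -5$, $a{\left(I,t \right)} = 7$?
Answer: $\frac{79347}{5} \approx 15869.0$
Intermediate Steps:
$d = -62$ ($d = \left(90 + 7\right) - 159 = 97 - 159 = -62$)
$x{\left(g{\left(-2 \right)} \right)} + d \left(-159 - 97\right) = \frac{13}{-5} - 62 \left(-159 - 97\right) = 13 \left(- \frac{1}{5}\right) - -15872 = - \frac{13}{5} + 15872 = \frac{79347}{5}$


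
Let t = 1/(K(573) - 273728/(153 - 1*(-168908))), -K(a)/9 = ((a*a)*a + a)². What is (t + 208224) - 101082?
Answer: 5770003402324422755528076115/53853795918728628880628 ≈ 1.0714e+5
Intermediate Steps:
K(a) = -9*(a + a³)² (K(a) = -9*((a*a)*a + a)² = -9*(a²*a + a)² = -9*(a³ + a)² = -9*(a + a³)²)
t = -169061/53853795918728628880628 (t = 1/(-9*573²*(1 + 573²)² - 273728/(153 - 1*(-168908))) = 1/(-9*328329*(1 + 328329)² - 273728/(153 + 168908)) = 1/(-9*328329*328330² - 273728/169061) = 1/(-9*328329*107800588900 - 273728*1/169061) = 1/(-318546535976532900 - 273728/169061) = 1/(-53853795918728628880628/169061) = -169061/53853795918728628880628 ≈ -3.1393e-18)
(t + 208224) - 101082 = (-169061/53853795918728628880628 + 208224) - 101082 = 11213652801381350020039715611/53853795918728628880628 - 101082 = 5770003402324422755528076115/53853795918728628880628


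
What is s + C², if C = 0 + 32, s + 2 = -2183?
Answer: -1161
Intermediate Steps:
s = -2185 (s = -2 - 2183 = -2185)
C = 32
s + C² = -2185 + 32² = -2185 + 1024 = -1161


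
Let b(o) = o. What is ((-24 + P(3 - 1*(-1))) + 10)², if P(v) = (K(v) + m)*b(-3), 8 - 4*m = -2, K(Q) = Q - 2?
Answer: 3025/4 ≈ 756.25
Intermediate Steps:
K(Q) = -2 + Q
m = 5/2 (m = 2 - ¼*(-2) = 2 + ½ = 5/2 ≈ 2.5000)
P(v) = -3/2 - 3*v (P(v) = ((-2 + v) + 5/2)*(-3) = (½ + v)*(-3) = -3/2 - 3*v)
((-24 + P(3 - 1*(-1))) + 10)² = ((-24 + (-3/2 - 3*(3 - 1*(-1)))) + 10)² = ((-24 + (-3/2 - 3*(3 + 1))) + 10)² = ((-24 + (-3/2 - 3*4)) + 10)² = ((-24 + (-3/2 - 12)) + 10)² = ((-24 - 27/2) + 10)² = (-75/2 + 10)² = (-55/2)² = 3025/4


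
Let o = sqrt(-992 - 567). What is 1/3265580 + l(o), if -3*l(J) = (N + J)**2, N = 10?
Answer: 4764481223/9796740 - 20*I*sqrt(1559)/3 ≈ 486.33 - 263.23*I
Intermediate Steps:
o = I*sqrt(1559) (o = sqrt(-1559) = I*sqrt(1559) ≈ 39.484*I)
l(J) = -(10 + J)**2/3
1/3265580 + l(o) = 1/3265580 - (10 + I*sqrt(1559))**2/3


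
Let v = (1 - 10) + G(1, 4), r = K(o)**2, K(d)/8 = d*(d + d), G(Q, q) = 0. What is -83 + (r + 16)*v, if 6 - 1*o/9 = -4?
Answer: -151165440227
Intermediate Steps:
o = 90 (o = 54 - 9*(-4) = 54 + 36 = 90)
K(d) = 16*d**2 (K(d) = 8*(d*(d + d)) = 8*(d*(2*d)) = 8*(2*d**2) = 16*d**2)
r = 16796160000 (r = (16*90**2)**2 = (16*8100)**2 = 129600**2 = 16796160000)
v = -9 (v = (1 - 10) + 0 = -9 + 0 = -9)
-83 + (r + 16)*v = -83 + (16796160000 + 16)*(-9) = -83 + 16796160016*(-9) = -83 - 151165440144 = -151165440227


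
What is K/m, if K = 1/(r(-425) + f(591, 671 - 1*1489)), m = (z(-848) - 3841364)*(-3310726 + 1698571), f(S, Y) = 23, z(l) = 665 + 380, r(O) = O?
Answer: -1/2488858169932890 ≈ -4.0179e-16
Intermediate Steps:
z(l) = 1045
m = 6191189477445 (m = (1045 - 3841364)*(-3310726 + 1698571) = -3840319*(-1612155) = 6191189477445)
K = -1/402 (K = 1/(-425 + 23) = 1/(-402) = -1/402 ≈ -0.0024876)
K/m = -1/402/6191189477445 = -1/402*1/6191189477445 = -1/2488858169932890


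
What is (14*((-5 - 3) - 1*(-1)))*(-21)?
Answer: 2058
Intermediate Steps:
(14*((-5 - 3) - 1*(-1)))*(-21) = (14*(-8 + 1))*(-21) = (14*(-7))*(-21) = -98*(-21) = 2058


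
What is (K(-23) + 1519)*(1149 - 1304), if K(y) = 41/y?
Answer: -5408880/23 ≈ -2.3517e+5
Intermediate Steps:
(K(-23) + 1519)*(1149 - 1304) = (41/(-23) + 1519)*(1149 - 1304) = (41*(-1/23) + 1519)*(-155) = (-41/23 + 1519)*(-155) = (34896/23)*(-155) = -5408880/23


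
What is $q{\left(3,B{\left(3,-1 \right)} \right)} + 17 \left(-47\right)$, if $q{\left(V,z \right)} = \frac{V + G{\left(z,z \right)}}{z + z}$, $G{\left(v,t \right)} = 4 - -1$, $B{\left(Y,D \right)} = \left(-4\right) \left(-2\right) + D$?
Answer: $- \frac{5589}{7} \approx -798.43$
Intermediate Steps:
$B{\left(Y,D \right)} = 8 + D$
$G{\left(v,t \right)} = 5$ ($G{\left(v,t \right)} = 4 + 1 = 5$)
$q{\left(V,z \right)} = \frac{5 + V}{2 z}$ ($q{\left(V,z \right)} = \frac{V + 5}{z + z} = \frac{5 + V}{2 z}$)
$q{\left(3,B{\left(3,-1 \right)} \right)} + 17 \left(-47\right) = \frac{5 + 3}{2 \left(8 - 1\right)} + 17 \left(-47\right) = \frac{1}{2} \cdot \frac{1}{7} \cdot 8 - 799 = \frac{4}{7} - 799 = - \frac{5589}{7}$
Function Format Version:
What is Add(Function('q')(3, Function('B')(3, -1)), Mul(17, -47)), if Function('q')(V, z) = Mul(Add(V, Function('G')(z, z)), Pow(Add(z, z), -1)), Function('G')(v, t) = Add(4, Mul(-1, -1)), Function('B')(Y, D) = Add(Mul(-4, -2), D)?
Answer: Rational(-5589, 7) ≈ -798.43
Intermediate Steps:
Function('B')(Y, D) = Add(8, D)
Function('G')(v, t) = 5 (Function('G')(v, t) = Add(4, 1) = 5)
Function('q')(V, z) = Mul(Rational(1, 2), Pow(z, -1), Add(5, V)) (Function('q')(V, z) = Mul(Add(V, 5), Pow(Add(z, z), -1)) = Mul(Add(5, V), Pow(Mul(2, z), -1)) = Mul(Add(5, V), Mul(Rational(1, 2), Pow(z, -1))) = Mul(Rational(1, 2), Pow(z, -1), Add(5, V)))
Add(Function('q')(3, Function('B')(3, -1)), Mul(17, -47)) = Add(Mul(Rational(1, 2), Pow(Add(8, -1), -1), Add(5, 3)), Mul(17, -47)) = Add(Mul(Rational(1, 2), Pow(7, -1), 8), -799) = Add(Mul(Rational(1, 2), Rational(1, 7), 8), -799) = Add(Rational(4, 7), -799) = Rational(-5589, 7)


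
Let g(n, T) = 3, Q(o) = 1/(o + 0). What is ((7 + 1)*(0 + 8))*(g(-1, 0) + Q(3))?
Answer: 640/3 ≈ 213.33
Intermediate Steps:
Q(o) = 1/o
((7 + 1)*(0 + 8))*(g(-1, 0) + Q(3)) = ((7 + 1)*(0 + 8))*(3 + 1/3) = (8*8)*(3 + ⅓) = 64*(10/3) = 640/3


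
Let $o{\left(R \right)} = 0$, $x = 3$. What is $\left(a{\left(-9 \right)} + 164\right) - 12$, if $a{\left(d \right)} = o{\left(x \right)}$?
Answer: $152$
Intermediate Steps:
$a{\left(d \right)} = 0$
$\left(a{\left(-9 \right)} + 164\right) - 12 = \left(0 + 164\right) - 12 = 164 - 12 = 152$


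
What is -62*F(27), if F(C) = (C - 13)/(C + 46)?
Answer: -868/73 ≈ -11.890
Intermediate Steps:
F(C) = (-13 + C)/(46 + C)
-62*F(27) = -62*(-13 + 27)/(46 + 27) = -62*14/73 = -868/73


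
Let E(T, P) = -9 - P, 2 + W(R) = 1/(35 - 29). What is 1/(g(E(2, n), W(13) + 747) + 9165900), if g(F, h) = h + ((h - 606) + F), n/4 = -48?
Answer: 3/27500902 ≈ 1.0909e-7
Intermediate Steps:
n = -192 (n = 4*(-48) = -192)
W(R) = -11/6 (W(R) = -2 + 1/(35 - 29) = -2 + 1/6 = -2 + ⅙ = -11/6)
g(F, h) = -606 + F + 2*h (g(F, h) = h + ((-606 + h) + F) = h + (-606 + F + h) = -606 + F + 2*h)
1/(g(E(2, n), W(13) + 747) + 9165900) = 1/((-606 + (-9 - 1*(-192)) + 2*(-11/6 + 747)) + 9165900) = 1/((-606 + (-9 + 192) + 2*(4471/6)) + 9165900) = 1/((-606 + 183 + 4471/3) + 9165900) = 1/(3202/3 + 9165900) = 1/(27500902/3) = 3/27500902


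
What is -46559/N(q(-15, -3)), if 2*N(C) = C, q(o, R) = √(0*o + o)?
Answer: 93118*I*√15/15 ≈ 24043.0*I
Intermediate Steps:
q(o, R) = √o (q(o, R) = √(0 + o) = √o)
N(C) = C/2
-46559/N(q(-15, -3)) = -46559*(-2*I*√15/15) = -(-93118)*I*√15/15 = 93118*I*√15/15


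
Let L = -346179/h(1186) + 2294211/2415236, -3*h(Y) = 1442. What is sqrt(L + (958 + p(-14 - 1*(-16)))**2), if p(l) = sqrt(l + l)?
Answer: sqrt(316530919567820649237)/18525374 ≈ 960.38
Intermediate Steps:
h(Y) = -1442/3 (h(Y) = -1/3*1442 = -1442/3)
p(l) = sqrt(2)*sqrt(l) (p(l) = sqrt(2*l) = sqrt(2)*sqrt(l))
L = 26719363851/37050748 (L = -346179/(-1442/3) + 2294211/2415236 = -346179*(-3/1442) + 2294211*(1/2415236) = 1038537/1442 + 48813/51388 = 26719363851/37050748 ≈ 721.16)
sqrt(L + (958 + p(-14 - 1*(-16)))**2) = sqrt(26719363851/37050748 + (958 + sqrt(2)*sqrt(-14 - 1*(-16)))**2) = sqrt(26719363851/37050748 + (958 + sqrt(2)*sqrt(-14 + 16))**2) = sqrt(26719363851/37050748 + (958 + sqrt(2)*sqrt(2))**2) = sqrt(26719363851/37050748 + (958 + 2)**2) = sqrt(26719363851/37050748 + 960**2) = sqrt(26719363851/37050748 + 921600) = sqrt(34172688720651/37050748) = sqrt(316530919567820649237)/18525374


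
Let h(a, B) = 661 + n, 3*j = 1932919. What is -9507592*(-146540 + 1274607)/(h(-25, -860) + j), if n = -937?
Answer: -32175602353992/1932091 ≈ -1.6653e+7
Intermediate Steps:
j = 1932919/3 (j = (1/3)*1932919 = 1932919/3 ≈ 6.4431e+5)
h(a, B) = -276 (h(a, B) = 661 - 937 = -276)
-9507592*(-146540 + 1274607)/(h(-25, -860) + j) = -9507592*(-146540 + 1274607)/(-276 + 1932919/3) = -9507592/((1932091/3)/1128067) = -9507592/((1932091/3)*(1/1128067)) = -9507592/1932091/3384201 = -9507592*3384201/1932091 = -32175602353992/1932091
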